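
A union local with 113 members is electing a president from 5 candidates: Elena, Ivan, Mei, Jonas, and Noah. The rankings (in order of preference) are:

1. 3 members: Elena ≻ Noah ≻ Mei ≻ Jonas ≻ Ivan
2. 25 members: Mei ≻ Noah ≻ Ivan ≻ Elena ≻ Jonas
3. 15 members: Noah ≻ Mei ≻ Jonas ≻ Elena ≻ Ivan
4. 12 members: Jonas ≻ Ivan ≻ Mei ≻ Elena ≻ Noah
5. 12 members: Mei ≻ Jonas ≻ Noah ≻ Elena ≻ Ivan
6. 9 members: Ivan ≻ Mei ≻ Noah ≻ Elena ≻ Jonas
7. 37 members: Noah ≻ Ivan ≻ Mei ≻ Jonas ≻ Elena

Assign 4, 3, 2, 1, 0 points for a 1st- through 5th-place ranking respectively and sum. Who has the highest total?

Elena: 3·4 + 25·1 + 15·1 + 12·1 + 12·1 + 9·1 + 37·0 = 85
Ivan: 3·0 + 25·2 + 15·0 + 12·3 + 12·0 + 9·4 + 37·3 = 233
Mei: 3·2 + 25·4 + 15·3 + 12·2 + 12·4 + 9·3 + 37·2 = 324
Jonas: 3·1 + 25·0 + 15·2 + 12·4 + 12·3 + 9·0 + 37·1 = 154
Noah: 3·3 + 25·3 + 15·4 + 12·0 + 12·2 + 9·2 + 37·4 = 334
Noah has the highest Borda score (334).

Noah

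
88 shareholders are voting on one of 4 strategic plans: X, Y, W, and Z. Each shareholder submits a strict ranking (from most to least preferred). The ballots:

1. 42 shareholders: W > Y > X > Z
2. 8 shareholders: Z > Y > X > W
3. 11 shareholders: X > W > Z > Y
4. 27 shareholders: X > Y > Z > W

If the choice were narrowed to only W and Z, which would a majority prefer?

W

Voters preferring W to Z: 53; preferring Z to W: 35.
W wins the head-to-head.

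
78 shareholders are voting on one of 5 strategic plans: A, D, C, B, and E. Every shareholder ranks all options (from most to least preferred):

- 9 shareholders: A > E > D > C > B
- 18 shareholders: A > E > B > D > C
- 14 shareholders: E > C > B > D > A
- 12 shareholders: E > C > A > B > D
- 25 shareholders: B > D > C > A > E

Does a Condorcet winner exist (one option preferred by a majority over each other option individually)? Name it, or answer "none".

Checking pairwise contests:
C beats A 51–27.
B beats D 69–9.
D beats C 52–26.
E beats B 53–25.
A beats E 52–26.
Every option loses at least one head-to-head, so there is no Condorcet winner.

none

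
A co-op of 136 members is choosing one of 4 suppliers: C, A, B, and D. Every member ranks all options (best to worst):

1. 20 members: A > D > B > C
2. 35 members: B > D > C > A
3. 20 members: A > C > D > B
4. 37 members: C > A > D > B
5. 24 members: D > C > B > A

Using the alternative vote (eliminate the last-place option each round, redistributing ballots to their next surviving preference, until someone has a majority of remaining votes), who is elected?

C

Round 1: C 37, A 40, B 35, D 24. Eliminate D.
Round 2: C 61, A 40, B 35. Eliminate B.
Round 3: C 96, A 40. C has a majority.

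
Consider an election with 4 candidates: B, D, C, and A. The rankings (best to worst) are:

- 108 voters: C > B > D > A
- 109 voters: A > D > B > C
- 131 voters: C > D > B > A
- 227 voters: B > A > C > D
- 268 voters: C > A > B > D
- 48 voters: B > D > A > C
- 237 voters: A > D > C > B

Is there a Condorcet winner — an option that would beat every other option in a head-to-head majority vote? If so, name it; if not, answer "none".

A vs B: 614–514 for A.
A vs D: 841–287 for A.
A vs C: 621–507 for A.
A beats every other option head-to-head.

A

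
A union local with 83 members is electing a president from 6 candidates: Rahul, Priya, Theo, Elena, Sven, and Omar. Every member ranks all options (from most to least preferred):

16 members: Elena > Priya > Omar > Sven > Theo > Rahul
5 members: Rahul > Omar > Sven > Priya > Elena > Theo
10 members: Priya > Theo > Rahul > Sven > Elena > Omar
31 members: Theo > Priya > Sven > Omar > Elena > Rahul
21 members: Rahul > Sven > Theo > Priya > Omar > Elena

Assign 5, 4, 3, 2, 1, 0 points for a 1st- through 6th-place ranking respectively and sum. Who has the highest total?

Rahul: 16·0 + 5·5 + 10·3 + 31·0 + 21·5 = 160
Priya: 16·4 + 5·2 + 10·5 + 31·4 + 21·2 = 290
Theo: 16·1 + 5·0 + 10·4 + 31·5 + 21·3 = 274
Elena: 16·5 + 5·1 + 10·1 + 31·1 + 21·0 = 126
Sven: 16·2 + 5·3 + 10·2 + 31·3 + 21·4 = 244
Omar: 16·3 + 5·4 + 10·0 + 31·2 + 21·1 = 151
Priya has the highest Borda score (290).

Priya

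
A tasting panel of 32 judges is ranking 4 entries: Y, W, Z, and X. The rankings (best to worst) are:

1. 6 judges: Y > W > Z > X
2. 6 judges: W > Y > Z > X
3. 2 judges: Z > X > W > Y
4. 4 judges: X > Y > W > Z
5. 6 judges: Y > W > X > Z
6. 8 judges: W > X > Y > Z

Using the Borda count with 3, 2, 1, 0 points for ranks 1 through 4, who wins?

W

Y: 6·3 + 6·2 + 2·0 + 4·2 + 6·3 + 8·1 = 64
W: 6·2 + 6·3 + 2·1 + 4·1 + 6·2 + 8·3 = 72
Z: 6·1 + 6·1 + 2·3 + 4·0 + 6·0 + 8·0 = 18
X: 6·0 + 6·0 + 2·2 + 4·3 + 6·1 + 8·2 = 38
W has the highest Borda score (72).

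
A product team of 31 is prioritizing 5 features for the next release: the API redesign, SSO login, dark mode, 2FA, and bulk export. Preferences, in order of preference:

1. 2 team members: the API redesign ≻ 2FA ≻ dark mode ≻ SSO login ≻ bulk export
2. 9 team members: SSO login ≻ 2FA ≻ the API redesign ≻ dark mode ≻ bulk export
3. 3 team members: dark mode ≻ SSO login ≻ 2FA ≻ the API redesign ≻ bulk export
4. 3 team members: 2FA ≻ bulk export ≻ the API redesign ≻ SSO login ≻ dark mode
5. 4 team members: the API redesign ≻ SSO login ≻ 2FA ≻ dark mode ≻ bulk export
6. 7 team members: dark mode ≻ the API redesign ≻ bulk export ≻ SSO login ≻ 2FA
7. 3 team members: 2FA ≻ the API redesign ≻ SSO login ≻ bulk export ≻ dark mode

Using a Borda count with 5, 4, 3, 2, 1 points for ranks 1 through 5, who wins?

the API redesign

the API redesign: 2·5 + 9·3 + 3·2 + 3·3 + 4·5 + 7·4 + 3·4 = 112
SSO login: 2·2 + 9·5 + 3·4 + 3·2 + 4·4 + 7·2 + 3·3 = 106
dark mode: 2·3 + 9·2 + 3·5 + 3·1 + 4·2 + 7·5 + 3·1 = 88
2FA: 2·4 + 9·4 + 3·3 + 3·5 + 4·3 + 7·1 + 3·5 = 102
bulk export: 2·1 + 9·1 + 3·1 + 3·4 + 4·1 + 7·3 + 3·2 = 57
the API redesign has the highest Borda score (112).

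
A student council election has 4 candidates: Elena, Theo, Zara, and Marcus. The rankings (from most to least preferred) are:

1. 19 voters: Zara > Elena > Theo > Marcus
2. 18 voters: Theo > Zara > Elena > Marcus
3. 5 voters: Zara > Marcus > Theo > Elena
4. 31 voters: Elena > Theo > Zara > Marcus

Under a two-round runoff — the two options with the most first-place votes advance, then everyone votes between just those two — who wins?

Round 1 first-place votes: Elena 31, Theo 18, Zara 24, Marcus 0.
Elena and Zara advance.
Runoff: Elena is preferred to Zara by 31 voters; Zara by 42.
Zara wins the runoff.

Zara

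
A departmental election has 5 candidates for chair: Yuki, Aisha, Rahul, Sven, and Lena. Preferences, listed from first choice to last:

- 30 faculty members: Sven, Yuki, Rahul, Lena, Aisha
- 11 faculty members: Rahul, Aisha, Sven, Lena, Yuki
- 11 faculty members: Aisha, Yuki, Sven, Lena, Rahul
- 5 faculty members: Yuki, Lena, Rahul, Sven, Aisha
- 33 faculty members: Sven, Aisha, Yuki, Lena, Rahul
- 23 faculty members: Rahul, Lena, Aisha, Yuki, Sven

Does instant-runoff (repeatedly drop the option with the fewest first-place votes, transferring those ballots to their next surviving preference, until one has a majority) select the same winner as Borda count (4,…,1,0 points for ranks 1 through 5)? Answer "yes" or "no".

Instant-runoff — R1 Yuki 5, Aisha 11, Rahul 34, Sven 63, Lena 0 (Sven winner). Winner: Sven.
Borda — scores: Yuki 232, Aisha 222, Rahul 206, Sven 301, Lena 169. Winner: Sven.
The two methods agree.

yes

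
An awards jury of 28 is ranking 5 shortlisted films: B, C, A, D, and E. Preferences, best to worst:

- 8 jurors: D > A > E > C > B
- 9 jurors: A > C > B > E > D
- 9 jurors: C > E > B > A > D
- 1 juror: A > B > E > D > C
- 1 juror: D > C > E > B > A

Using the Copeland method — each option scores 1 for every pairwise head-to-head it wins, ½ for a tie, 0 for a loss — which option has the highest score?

A

B: beats D; loses to C, A, and E → score 1.
C: beats B, D, and E; loses to A → score 3.
A: beats B, C, D, and E → score 4.
D: loses to B, C, A, and E → score 0.
E: beats B and D; loses to C and A → score 2.
A has the best pairwise record.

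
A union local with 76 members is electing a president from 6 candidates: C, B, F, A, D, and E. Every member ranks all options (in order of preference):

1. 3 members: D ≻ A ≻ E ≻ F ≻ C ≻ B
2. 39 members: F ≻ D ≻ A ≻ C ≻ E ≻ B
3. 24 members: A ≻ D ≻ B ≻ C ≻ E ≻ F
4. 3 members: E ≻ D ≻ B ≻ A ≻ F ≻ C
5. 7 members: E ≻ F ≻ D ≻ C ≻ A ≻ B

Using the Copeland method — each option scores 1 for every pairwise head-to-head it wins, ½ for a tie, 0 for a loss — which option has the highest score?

C: beats B and E; loses to F, A, and D → score 2.
B: loses to C, F, A, D, and E → score 0.
F: beats C, B, A, D, and E → score 5.
A: beats C, B, and E; loses to F and D → score 3.
D: beats C, B, A, and E; loses to F → score 4.
E: beats B; loses to C, F, A, and D → score 1.
F has the best pairwise record.

F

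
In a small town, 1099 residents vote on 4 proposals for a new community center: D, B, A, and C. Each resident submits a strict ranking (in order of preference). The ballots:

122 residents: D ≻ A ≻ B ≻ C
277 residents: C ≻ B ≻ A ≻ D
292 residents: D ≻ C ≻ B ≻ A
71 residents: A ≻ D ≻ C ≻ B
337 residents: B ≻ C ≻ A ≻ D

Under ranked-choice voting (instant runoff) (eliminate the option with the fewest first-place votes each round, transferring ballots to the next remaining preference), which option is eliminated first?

A

Round 1: D 414, B 337, A 71, C 277. Eliminate A.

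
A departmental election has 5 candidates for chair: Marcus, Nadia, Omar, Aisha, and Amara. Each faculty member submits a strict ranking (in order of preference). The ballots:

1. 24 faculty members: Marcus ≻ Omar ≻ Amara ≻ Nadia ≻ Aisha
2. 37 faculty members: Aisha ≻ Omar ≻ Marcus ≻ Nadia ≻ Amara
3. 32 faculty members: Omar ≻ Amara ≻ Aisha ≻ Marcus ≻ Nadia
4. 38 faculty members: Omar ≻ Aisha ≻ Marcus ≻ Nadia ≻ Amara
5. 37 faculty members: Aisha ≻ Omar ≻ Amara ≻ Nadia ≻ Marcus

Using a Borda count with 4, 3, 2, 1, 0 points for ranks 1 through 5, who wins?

Marcus: 24·4 + 37·2 + 32·1 + 38·2 + 37·0 = 278
Nadia: 24·1 + 37·1 + 32·0 + 38·1 + 37·1 = 136
Omar: 24·3 + 37·3 + 32·4 + 38·4 + 37·3 = 574
Aisha: 24·0 + 37·4 + 32·2 + 38·3 + 37·4 = 474
Amara: 24·2 + 37·0 + 32·3 + 38·0 + 37·2 = 218
Omar has the highest Borda score (574).

Omar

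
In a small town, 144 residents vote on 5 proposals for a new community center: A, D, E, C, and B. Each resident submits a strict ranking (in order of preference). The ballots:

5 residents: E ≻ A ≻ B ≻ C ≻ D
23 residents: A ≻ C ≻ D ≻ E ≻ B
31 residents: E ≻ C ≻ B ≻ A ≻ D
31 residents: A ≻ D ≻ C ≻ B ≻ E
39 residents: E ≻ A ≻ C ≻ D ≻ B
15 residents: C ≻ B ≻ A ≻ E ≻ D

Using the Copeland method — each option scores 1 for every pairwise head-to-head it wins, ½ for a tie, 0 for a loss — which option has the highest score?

A: beats D, C, and B; loses to E → score 3.
D: beats B; loses to A, E, and C → score 1.
E: beats A, D, C, and B → score 4.
C: beats D and B; loses to A and E → score 2.
B: loses to A, D, E, and C → score 0.
E has the best pairwise record.

E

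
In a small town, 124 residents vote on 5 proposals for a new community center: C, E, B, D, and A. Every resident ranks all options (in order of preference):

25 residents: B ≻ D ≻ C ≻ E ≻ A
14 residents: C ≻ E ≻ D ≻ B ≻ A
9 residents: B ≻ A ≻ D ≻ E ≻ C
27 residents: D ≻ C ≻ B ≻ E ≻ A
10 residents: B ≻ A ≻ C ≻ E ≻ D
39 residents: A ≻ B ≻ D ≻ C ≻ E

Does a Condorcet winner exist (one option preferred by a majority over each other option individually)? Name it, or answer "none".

B vs C: 83–41 for B.
B vs E: 110–14 for B.
B vs D: 83–41 for B.
B vs A: 85–39 for B.
B beats every other option head-to-head.

B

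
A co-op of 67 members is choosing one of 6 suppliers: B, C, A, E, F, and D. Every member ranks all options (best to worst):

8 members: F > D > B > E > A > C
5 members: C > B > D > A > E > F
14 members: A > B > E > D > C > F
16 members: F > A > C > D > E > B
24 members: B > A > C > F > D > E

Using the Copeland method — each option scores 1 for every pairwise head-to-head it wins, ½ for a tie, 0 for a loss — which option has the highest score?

B: beats C, A, E, F, and D → score 5.
C: beats E, F, and D; loses to B and A → score 3.
A: beats C, E, F, and D; loses to B → score 4.
E: loses to B, C, A, F, and D → score 0.
F: beats E and D; loses to B, C, and A → score 2.
D: beats E; loses to B, C, A, and F → score 1.
B has the best pairwise record.

B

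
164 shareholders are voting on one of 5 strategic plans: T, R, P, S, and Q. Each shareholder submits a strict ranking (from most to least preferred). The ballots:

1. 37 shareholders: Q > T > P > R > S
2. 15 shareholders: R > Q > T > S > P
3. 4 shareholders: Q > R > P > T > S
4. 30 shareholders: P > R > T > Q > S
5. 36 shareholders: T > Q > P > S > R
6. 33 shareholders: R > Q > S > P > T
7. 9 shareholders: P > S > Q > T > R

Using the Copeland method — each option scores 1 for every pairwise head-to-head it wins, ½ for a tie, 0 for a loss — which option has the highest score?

T: beats P and S; ties R; loses to Q → score 2.5.
R: beats S; ties T; loses to P and Q → score 1.5.
P: beats R and S; loses to T and Q → score 2.
S: loses to T, R, P, and Q → score 0.
Q: beats T, R, P, and S → score 4.
Q has the best pairwise record.

Q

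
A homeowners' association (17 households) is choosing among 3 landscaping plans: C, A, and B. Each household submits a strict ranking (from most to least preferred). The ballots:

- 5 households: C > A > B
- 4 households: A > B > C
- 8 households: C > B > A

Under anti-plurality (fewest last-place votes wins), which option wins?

C

Last-place votes: C 4, A 8, B 5.
C is ranked last by the fewest voters, so C wins.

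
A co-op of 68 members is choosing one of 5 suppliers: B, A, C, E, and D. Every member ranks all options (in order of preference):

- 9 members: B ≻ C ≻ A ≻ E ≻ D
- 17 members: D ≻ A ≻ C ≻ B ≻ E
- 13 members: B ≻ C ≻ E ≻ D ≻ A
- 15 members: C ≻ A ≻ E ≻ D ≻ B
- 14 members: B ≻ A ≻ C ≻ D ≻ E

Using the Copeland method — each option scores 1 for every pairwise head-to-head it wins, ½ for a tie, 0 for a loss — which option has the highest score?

B: beats A, C, E, and D → score 4.
A: beats E and D; loses to B and C → score 2.
C: beats A, E, and D; loses to B → score 3.
E: beats D; loses to B, A, and C → score 1.
D: loses to B, A, C, and E → score 0.
B has the best pairwise record.

B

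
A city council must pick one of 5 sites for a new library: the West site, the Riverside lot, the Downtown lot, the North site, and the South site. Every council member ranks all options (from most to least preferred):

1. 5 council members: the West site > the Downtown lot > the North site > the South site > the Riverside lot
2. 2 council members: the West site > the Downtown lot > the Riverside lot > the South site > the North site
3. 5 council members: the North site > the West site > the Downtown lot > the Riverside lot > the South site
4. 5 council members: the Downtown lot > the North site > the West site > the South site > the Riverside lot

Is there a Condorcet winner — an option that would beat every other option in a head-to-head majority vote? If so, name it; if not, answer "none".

none

Checking pairwise contests:
the North site beats the West site 10–7.
the West site beats the Riverside lot 17–0.
the West site beats the Downtown lot 12–5.
the Downtown lot beats the North site 12–5.
the West site beats the South site 17–0.
Every option loses at least one head-to-head, so there is no Condorcet winner.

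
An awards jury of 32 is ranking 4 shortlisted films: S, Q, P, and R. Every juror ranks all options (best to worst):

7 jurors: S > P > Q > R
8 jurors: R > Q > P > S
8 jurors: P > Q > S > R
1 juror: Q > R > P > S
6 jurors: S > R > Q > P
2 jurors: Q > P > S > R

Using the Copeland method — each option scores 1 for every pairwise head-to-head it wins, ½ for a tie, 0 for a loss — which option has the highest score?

S: beats R; loses to Q and P → score 1.
Q: beats S, P, and R → score 3.
P: beats S and R; loses to Q → score 2.
R: loses to S, Q, and P → score 0.
Q has the best pairwise record.

Q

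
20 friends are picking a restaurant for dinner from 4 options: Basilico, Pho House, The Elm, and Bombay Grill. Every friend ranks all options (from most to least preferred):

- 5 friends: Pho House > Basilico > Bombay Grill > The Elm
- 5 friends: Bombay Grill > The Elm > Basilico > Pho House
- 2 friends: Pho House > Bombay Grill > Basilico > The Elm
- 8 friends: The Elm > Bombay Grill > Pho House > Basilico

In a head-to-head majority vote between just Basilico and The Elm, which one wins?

Voters preferring Basilico to The Elm: 7; preferring The Elm to Basilico: 13.
The Elm wins the head-to-head.

The Elm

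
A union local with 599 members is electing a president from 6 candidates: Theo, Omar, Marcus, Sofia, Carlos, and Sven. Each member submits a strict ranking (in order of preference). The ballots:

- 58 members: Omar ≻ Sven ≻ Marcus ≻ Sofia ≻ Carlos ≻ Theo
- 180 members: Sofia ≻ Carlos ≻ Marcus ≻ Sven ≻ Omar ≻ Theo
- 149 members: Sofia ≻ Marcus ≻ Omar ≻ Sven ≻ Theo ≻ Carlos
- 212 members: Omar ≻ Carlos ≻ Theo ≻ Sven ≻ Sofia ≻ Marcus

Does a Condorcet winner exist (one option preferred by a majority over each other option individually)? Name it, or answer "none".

Sofia vs Theo: 387–212 for Sofia.
Sofia vs Omar: 329–270 for Sofia.
Sofia vs Marcus: 541–58 for Sofia.
Sofia vs Carlos: 387–212 for Sofia.
Sofia vs Sven: 329–270 for Sofia.
Sofia beats every other option head-to-head.

Sofia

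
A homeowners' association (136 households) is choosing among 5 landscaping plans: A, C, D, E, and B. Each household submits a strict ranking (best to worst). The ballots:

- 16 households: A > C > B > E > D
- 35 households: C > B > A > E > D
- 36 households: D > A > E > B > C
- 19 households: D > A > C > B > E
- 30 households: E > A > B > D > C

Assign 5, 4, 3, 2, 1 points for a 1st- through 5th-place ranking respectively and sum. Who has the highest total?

A

A: 16·5 + 35·3 + 36·4 + 19·4 + 30·4 = 525
C: 16·4 + 35·5 + 36·1 + 19·3 + 30·1 = 362
D: 16·1 + 35·1 + 36·5 + 19·5 + 30·2 = 386
E: 16·2 + 35·2 + 36·3 + 19·1 + 30·5 = 379
B: 16·3 + 35·4 + 36·2 + 19·2 + 30·3 = 388
A has the highest Borda score (525).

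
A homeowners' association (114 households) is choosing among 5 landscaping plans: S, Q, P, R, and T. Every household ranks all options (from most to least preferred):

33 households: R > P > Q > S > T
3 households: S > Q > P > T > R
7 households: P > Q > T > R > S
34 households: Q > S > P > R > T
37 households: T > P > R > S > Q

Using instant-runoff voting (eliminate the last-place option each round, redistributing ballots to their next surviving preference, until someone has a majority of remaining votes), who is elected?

Q

Round 1: S 3, Q 34, P 7, R 33, T 37. Eliminate S.
Round 2: Q 37, P 7, R 33, T 37. Eliminate P.
Round 3: Q 44, R 33, T 37. Eliminate R.
Round 4: Q 77, T 37. Q has a majority.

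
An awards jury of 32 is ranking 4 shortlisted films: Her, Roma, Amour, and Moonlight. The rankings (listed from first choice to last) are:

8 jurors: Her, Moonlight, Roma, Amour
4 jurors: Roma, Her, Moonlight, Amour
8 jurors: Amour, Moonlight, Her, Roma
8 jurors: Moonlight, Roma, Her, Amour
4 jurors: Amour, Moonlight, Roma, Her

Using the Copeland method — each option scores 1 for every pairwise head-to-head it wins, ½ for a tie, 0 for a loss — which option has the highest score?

Her: beats Amour; ties Roma; loses to Moonlight → score 1.5.
Roma: beats Amour; ties Her; loses to Moonlight → score 1.5.
Amour: loses to Her, Roma, and Moonlight → score 0.
Moonlight: beats Her, Roma, and Amour → score 3.
Moonlight has the best pairwise record.

Moonlight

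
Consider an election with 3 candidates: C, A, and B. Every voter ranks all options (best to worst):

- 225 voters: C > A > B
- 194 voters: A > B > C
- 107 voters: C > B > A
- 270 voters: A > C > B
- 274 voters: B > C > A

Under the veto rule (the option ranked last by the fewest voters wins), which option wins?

Last-place votes: C 194, A 381, B 495.
C is ranked last by the fewest voters, so C wins.

C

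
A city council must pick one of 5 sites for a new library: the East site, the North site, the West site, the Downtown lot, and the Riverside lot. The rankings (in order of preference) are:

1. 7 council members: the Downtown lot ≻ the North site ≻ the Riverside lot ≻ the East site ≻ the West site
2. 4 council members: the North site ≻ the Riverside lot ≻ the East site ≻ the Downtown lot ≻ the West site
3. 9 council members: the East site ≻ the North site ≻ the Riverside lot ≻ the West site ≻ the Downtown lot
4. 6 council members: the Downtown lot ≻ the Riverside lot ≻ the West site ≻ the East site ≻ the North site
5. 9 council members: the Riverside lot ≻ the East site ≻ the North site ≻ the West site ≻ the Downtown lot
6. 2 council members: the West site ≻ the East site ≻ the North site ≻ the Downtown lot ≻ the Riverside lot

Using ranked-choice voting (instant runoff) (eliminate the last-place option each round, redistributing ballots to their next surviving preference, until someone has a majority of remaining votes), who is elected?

Round 1: the East site 9, the North site 4, the West site 2, the Downtown lot 13, the Riverside lot 9. Eliminate the West site.
Round 2: the East site 11, the North site 4, the Downtown lot 13, the Riverside lot 9. Eliminate the North site.
Round 3: the East site 11, the Downtown lot 13, the Riverside lot 13. Eliminate the East site.
Round 4: the Downtown lot 15, the Riverside lot 22. The Riverside lot has a majority.

the Riverside lot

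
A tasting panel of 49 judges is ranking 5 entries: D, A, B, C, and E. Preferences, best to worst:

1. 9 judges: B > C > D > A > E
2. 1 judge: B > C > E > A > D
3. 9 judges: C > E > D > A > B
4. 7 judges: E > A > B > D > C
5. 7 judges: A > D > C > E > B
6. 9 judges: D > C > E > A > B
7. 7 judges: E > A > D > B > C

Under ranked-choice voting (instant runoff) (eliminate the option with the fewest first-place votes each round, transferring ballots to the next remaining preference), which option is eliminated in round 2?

Round 1: D 9, A 7, B 10, C 9, E 14. Eliminate A.
Round 2: D 16, B 10, C 9, E 14. Eliminate C.

C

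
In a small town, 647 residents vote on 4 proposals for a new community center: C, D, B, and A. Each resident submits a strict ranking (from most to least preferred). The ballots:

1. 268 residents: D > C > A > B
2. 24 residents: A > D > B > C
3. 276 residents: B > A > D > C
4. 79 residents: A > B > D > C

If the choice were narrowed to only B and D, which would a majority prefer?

B

Voters preferring B to D: 355; preferring D to B: 292.
B wins the head-to-head.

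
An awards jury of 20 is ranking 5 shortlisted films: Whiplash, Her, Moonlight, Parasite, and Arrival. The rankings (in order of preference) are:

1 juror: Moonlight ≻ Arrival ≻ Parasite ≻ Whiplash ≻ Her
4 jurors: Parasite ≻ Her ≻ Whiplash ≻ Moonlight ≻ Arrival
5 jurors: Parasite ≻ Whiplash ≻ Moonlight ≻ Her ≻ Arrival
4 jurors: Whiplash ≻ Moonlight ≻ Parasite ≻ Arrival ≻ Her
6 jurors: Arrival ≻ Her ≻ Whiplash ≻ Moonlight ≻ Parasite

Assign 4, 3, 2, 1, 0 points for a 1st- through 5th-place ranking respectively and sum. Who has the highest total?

Whiplash: 1·1 + 4·2 + 5·3 + 4·4 + 6·2 = 52
Her: 1·0 + 4·3 + 5·1 + 4·0 + 6·3 = 35
Moonlight: 1·4 + 4·1 + 5·2 + 4·3 + 6·1 = 36
Parasite: 1·2 + 4·4 + 5·4 + 4·2 + 6·0 = 46
Arrival: 1·3 + 4·0 + 5·0 + 4·1 + 6·4 = 31
Whiplash has the highest Borda score (52).

Whiplash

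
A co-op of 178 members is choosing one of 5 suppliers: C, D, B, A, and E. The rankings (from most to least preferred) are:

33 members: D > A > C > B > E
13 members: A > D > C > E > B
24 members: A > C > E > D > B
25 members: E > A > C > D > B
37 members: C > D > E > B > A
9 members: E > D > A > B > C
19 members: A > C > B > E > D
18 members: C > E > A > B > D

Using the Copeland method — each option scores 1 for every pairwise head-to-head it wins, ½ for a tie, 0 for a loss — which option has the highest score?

C: beats D, B, and E; loses to A → score 3.
D: beats B; loses to C, A, and E → score 1.
B: loses to C, D, A, and E → score 0.
A: beats C, D, and B; ties E → score 3.5.
E: beats D and B; ties A; loses to C → score 2.5.
A has the best pairwise record.

A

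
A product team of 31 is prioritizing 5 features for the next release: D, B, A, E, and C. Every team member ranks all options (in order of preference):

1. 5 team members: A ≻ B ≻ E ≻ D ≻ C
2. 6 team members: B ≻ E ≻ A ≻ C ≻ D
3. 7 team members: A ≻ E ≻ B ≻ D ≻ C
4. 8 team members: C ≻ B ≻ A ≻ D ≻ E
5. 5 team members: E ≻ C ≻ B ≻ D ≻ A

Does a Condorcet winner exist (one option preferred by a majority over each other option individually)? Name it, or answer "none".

B

B vs D: 31–0 for B.
B vs A: 19–12 for B.
B vs E: 19–12 for B.
B vs C: 18–13 for B.
B beats every other option head-to-head.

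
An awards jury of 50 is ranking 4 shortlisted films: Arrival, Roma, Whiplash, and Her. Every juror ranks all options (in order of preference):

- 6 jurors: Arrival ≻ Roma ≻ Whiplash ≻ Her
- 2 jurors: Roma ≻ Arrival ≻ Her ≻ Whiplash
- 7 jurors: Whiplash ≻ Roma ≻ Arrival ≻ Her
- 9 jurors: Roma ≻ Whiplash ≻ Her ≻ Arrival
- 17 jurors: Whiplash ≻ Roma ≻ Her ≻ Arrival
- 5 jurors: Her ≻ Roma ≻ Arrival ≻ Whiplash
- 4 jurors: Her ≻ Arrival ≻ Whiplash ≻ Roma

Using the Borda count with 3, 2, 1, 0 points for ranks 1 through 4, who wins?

Roma

Arrival: 6·3 + 2·2 + 7·1 + 9·0 + 17·0 + 5·1 + 4·2 = 42
Roma: 6·2 + 2·3 + 7·2 + 9·3 + 17·2 + 5·2 + 4·0 = 103
Whiplash: 6·1 + 2·0 + 7·3 + 9·2 + 17·3 + 5·0 + 4·1 = 100
Her: 6·0 + 2·1 + 7·0 + 9·1 + 17·1 + 5·3 + 4·3 = 55
Roma has the highest Borda score (103).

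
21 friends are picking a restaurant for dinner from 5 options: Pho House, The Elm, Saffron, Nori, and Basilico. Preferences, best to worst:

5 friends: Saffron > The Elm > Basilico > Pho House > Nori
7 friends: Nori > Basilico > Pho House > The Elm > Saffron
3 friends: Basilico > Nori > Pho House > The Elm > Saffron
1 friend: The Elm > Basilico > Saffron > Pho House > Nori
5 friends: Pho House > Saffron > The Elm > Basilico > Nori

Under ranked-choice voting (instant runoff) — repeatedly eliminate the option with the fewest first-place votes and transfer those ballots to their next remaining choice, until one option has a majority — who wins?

Saffron

Round 1: Pho House 5, The Elm 1, Saffron 5, Nori 7, Basilico 3. Eliminate The Elm.
Round 2: Pho House 5, Saffron 5, Nori 7, Basilico 4. Eliminate Basilico.
Round 3: Pho House 5, Saffron 6, Nori 10. Eliminate Pho House.
Round 4: Saffron 11, Nori 10. Saffron has a majority.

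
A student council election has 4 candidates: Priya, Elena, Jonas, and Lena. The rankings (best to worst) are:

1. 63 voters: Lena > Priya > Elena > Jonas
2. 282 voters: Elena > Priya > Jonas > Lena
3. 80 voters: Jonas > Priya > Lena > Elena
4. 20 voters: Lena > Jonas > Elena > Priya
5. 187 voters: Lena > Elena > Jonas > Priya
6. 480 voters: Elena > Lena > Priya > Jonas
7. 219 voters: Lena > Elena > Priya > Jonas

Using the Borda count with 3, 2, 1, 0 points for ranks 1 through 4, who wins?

Priya: 63·2 + 282·2 + 80·2 + 20·0 + 187·0 + 480·1 + 219·1 = 1549
Elena: 63·1 + 282·3 + 80·0 + 20·1 + 187·2 + 480·3 + 219·2 = 3181
Jonas: 63·0 + 282·1 + 80·3 + 20·2 + 187·1 + 480·0 + 219·0 = 749
Lena: 63·3 + 282·0 + 80·1 + 20·3 + 187·3 + 480·2 + 219·3 = 2507
Elena has the highest Borda score (3181).

Elena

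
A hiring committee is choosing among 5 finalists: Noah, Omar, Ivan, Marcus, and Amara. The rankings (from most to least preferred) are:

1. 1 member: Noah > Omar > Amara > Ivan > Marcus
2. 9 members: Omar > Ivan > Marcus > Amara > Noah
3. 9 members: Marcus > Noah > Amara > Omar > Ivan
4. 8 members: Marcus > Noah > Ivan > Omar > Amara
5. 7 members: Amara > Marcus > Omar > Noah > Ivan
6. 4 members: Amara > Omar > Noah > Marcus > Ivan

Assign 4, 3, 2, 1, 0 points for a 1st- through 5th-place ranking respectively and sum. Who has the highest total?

Noah: 1·4 + 9·0 + 9·3 + 8·3 + 7·1 + 4·2 = 70
Omar: 1·3 + 9·4 + 9·1 + 8·1 + 7·2 + 4·3 = 82
Ivan: 1·1 + 9·3 + 9·0 + 8·2 + 7·0 + 4·0 = 44
Marcus: 1·0 + 9·2 + 9·4 + 8·4 + 7·3 + 4·1 = 111
Amara: 1·2 + 9·1 + 9·2 + 8·0 + 7·4 + 4·4 = 73
Marcus has the highest Borda score (111).

Marcus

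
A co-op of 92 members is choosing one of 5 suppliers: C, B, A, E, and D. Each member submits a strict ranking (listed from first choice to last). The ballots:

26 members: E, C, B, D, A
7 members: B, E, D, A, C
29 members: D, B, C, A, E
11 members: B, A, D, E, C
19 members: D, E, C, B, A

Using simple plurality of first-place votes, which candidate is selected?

First-place votes: C 0, B 18, A 0, E 26, D 48.
D has the most first-place votes.

D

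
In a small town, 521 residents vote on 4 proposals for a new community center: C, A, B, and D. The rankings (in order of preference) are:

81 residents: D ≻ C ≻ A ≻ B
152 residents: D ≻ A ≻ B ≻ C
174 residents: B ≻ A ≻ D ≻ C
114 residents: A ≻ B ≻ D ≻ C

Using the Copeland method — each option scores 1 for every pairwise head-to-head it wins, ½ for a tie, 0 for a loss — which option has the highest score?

C: loses to A, B, and D → score 0.
A: beats C, B, and D → score 3.
B: beats C and D; loses to A → score 2.
D: beats C; loses to A and B → score 1.
A has the best pairwise record.

A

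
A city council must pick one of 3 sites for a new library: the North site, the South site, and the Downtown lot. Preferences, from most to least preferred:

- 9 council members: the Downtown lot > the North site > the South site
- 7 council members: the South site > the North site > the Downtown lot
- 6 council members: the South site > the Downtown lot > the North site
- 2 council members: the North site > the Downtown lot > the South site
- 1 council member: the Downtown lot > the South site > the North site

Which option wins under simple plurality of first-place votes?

the South site

First-place votes: the North site 2, the South site 13, the Downtown lot 10.
the South site has the most first-place votes.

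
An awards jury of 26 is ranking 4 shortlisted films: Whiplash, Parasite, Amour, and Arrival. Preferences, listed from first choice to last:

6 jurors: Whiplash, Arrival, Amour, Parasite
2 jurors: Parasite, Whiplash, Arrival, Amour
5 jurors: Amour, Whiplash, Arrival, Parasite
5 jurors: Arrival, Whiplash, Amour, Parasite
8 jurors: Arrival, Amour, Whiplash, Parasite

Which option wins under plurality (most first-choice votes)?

Arrival

First-place votes: Whiplash 6, Parasite 2, Amour 5, Arrival 13.
Arrival has the most first-place votes.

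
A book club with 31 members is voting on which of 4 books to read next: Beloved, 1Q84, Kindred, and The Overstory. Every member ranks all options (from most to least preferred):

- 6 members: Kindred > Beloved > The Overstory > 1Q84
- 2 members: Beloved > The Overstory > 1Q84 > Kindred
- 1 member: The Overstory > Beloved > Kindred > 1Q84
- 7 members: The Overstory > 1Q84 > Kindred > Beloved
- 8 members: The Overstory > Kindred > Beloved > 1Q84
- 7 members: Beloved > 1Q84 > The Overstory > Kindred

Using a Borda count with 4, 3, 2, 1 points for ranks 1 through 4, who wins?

The Overstory

Beloved: 6·3 + 2·4 + 1·3 + 7·1 + 8·2 + 7·4 = 80
1Q84: 6·1 + 2·2 + 1·1 + 7·3 + 8·1 + 7·3 = 61
Kindred: 6·4 + 2·1 + 1·2 + 7·2 + 8·3 + 7·1 = 73
The Overstory: 6·2 + 2·3 + 1·4 + 7·4 + 8·4 + 7·2 = 96
The Overstory has the highest Borda score (96).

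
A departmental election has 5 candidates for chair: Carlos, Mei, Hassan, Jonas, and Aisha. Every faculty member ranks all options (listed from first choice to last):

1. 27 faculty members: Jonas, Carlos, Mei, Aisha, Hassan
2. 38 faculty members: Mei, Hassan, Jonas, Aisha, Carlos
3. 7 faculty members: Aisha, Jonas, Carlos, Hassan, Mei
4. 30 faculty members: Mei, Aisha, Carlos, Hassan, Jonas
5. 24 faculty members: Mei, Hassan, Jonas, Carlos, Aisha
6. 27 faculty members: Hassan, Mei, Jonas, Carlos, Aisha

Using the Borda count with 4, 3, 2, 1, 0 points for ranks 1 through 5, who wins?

Carlos: 27·3 + 38·0 + 7·2 + 30·2 + 24·1 + 27·1 = 206
Mei: 27·2 + 38·4 + 7·0 + 30·4 + 24·4 + 27·3 = 503
Hassan: 27·0 + 38·3 + 7·1 + 30·1 + 24·3 + 27·4 = 331
Jonas: 27·4 + 38·2 + 7·3 + 30·0 + 24·2 + 27·2 = 307
Aisha: 27·1 + 38·1 + 7·4 + 30·3 + 24·0 + 27·0 = 183
Mei has the highest Borda score (503).

Mei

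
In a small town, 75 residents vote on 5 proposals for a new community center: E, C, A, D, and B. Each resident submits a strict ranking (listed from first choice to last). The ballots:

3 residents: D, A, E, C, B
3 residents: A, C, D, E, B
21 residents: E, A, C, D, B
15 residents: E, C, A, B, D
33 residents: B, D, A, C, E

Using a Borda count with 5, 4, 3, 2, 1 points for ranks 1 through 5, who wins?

A

E: 3·3 + 3·2 + 21·5 + 15·5 + 33·1 = 228
C: 3·2 + 3·4 + 21·3 + 15·4 + 33·2 = 207
A: 3·4 + 3·5 + 21·4 + 15·3 + 33·3 = 255
D: 3·5 + 3·3 + 21·2 + 15·1 + 33·4 = 213
B: 3·1 + 3·1 + 21·1 + 15·2 + 33·5 = 222
A has the highest Borda score (255).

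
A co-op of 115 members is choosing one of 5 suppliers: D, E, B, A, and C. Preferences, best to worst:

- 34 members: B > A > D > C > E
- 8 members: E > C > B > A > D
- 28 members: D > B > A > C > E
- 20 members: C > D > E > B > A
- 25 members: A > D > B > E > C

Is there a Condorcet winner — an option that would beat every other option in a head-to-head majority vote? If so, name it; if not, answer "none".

none

Checking pairwise contests:
A beats D 67–48.
D beats E 107–8.
D beats B 73–42.
B beats A 90–25.
D beats C 87–28.
Every option loses at least one head-to-head, so there is no Condorcet winner.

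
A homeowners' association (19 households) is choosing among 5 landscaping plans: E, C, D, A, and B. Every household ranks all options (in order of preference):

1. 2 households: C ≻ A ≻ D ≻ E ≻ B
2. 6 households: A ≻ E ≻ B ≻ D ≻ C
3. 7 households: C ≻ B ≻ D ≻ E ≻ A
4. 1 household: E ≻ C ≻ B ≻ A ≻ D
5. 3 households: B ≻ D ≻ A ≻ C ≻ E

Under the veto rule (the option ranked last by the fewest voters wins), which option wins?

D

Last-place votes: E 3, C 6, D 1, A 7, B 2.
D is ranked last by the fewest voters, so D wins.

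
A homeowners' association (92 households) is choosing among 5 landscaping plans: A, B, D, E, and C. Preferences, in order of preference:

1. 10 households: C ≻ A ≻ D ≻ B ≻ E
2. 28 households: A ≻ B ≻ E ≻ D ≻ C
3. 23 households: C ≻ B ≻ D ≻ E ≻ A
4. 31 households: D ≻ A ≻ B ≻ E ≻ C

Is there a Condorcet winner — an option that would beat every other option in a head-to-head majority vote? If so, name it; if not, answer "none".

none

Checking pairwise contests:
D beats A 54–38.
A beats B 69–23.
B beats D 51–41.
A beats E 69–23.
A beats C 59–33.
Every option loses at least one head-to-head, so there is no Condorcet winner.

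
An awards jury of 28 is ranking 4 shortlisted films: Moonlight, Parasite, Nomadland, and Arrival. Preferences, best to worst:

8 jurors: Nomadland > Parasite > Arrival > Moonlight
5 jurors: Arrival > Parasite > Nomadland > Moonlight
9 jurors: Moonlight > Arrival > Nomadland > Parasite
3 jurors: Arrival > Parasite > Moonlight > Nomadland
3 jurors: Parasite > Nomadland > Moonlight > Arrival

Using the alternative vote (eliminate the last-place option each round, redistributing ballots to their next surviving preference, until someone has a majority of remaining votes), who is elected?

Round 1: Moonlight 9, Parasite 3, Nomadland 8, Arrival 8. Eliminate Parasite.
Round 2: Moonlight 9, Nomadland 11, Arrival 8. Eliminate Arrival.
Round 3: Moonlight 12, Nomadland 16. Nomadland has a majority.

Nomadland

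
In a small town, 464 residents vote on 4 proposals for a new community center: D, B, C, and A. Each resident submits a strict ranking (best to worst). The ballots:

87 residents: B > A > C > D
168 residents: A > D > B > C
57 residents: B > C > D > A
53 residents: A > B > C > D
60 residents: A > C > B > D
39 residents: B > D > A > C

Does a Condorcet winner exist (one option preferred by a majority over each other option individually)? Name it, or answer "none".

A vs D: 368–96 for A.
A vs B: 281–183 for A.
A vs C: 407–57 for A.
A beats every other option head-to-head.

A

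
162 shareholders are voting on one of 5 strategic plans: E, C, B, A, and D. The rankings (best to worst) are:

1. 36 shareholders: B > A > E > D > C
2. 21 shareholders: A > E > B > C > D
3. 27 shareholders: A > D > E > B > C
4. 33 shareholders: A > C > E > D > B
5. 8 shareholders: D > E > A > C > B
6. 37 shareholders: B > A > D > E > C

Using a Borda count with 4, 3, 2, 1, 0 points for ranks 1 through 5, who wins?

A

E: 36·2 + 21·3 + 27·2 + 33·2 + 8·3 + 37·1 = 316
C: 36·0 + 21·1 + 27·0 + 33·3 + 8·1 + 37·0 = 128
B: 36·4 + 21·2 + 27·1 + 33·0 + 8·0 + 37·4 = 361
A: 36·3 + 21·4 + 27·4 + 33·4 + 8·2 + 37·3 = 559
D: 36·1 + 21·0 + 27·3 + 33·1 + 8·4 + 37·2 = 256
A has the highest Borda score (559).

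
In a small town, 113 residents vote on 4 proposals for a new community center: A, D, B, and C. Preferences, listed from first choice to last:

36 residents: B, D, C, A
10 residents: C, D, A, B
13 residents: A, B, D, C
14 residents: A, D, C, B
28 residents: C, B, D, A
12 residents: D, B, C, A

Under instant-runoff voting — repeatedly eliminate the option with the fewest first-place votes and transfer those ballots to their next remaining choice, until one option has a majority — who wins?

Round 1: A 27, D 12, B 36, C 38. Eliminate D.
Round 2: A 27, B 48, C 38. Eliminate A.
Round 3: B 61, C 52. B has a majority.

B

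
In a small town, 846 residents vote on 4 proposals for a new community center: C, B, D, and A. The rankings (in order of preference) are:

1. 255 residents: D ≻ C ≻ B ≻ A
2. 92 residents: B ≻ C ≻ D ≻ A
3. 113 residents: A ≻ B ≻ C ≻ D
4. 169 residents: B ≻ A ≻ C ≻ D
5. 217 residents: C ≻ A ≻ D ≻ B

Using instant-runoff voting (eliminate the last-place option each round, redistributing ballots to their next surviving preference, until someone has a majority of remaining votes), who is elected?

D

Round 1: C 217, B 261, D 255, A 113. Eliminate A.
Round 2: C 217, B 374, D 255. Eliminate C.
Round 3: B 374, D 472. D has a majority.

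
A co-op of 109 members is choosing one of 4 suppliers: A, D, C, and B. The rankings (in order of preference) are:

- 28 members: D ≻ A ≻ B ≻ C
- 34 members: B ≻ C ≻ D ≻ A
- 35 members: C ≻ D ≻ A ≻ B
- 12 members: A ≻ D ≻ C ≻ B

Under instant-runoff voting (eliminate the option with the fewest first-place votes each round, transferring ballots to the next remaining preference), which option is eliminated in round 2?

B

Round 1: A 12, D 28, C 35, B 34. Eliminate A.
Round 2: D 40, C 35, B 34. Eliminate B.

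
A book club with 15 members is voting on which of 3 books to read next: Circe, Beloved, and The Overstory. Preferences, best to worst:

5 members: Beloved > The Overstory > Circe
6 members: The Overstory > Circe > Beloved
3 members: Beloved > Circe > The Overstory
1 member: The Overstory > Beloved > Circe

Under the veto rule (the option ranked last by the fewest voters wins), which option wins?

The Overstory

Last-place votes: Circe 6, Beloved 6, The Overstory 3.
The Overstory is ranked last by the fewest voters, so The Overstory wins.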